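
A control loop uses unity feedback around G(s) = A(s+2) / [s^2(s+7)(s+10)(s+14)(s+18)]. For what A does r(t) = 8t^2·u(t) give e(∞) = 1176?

120

Two free integrators in G(s): this is a type 2 system.
K_a = lim_{s→0} s^2·G(s) = A·2 / (7·10·14·18) = (1/8820)·A.
e_ss = 16/K_a = 1176 ⇒ K_a = 2/147 ⇒ A = (2/147)/(1/8820) = 120.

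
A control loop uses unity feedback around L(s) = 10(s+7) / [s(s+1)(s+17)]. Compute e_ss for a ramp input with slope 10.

One free integrator in L(s): this is a type 1 system.
K_v = lim_{s→0} s·L(s) = 10·7 / (1·17) = 70/17.
e_ss = 10/K_v = 10/(70/17) = 17/7.

17/7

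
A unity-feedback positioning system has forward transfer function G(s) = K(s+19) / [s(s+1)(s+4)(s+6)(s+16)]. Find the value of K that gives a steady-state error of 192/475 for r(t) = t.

System type = 1 (one pole at s=0).
K_v = lim_{s→0} s·G(s) = K·19 / (1·4·6·16) = (19/384)·K.
e_ss = 1/K_v = 192/475 ⇒ K_v = 475/192 ⇒ K = (475/192)/(19/384) = 50.

50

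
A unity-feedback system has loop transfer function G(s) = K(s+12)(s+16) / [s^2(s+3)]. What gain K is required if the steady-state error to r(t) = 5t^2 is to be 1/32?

5

G(s) has two factors of s in the denominator, so the system is type 2.
K_a = lim_{s→0} s^2·G(s) = K·12·16 / (3) = 64·K.
e_ss = 10/K_a = 1/32 ⇒ K_a = 320 ⇒ K = 320/64 = 5.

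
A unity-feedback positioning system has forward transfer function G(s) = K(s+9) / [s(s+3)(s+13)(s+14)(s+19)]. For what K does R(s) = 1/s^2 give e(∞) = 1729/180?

One free integrator in G(s): this is a type 1 system.
K_v = lim_{s→0} s·G(s) = K·9 / (3·13·14·19) = (3/3458)·K.
e_ss = 1/K_v = 1729/180 ⇒ K_v = 180/1729 ⇒ K = (180/1729)/(3/3458) = 120.

120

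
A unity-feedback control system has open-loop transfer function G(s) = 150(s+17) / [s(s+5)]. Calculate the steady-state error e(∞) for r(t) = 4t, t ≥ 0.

2/255

G(s) has one factor of s in the denominator, so the system is type 1.
K_v = lim_{s→0} s·G(s) = 150·17 / (5) = 510.
e_ss = 4/K_v = 4/510 = 2/255.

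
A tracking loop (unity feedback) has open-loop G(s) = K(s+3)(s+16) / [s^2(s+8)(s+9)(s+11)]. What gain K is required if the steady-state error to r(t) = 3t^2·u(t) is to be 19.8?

5

Two free integrators in G(s): this is a type 2 system.
K_a = lim_{s→0} s^2·G(s) = K·3·16 / (8·9·11) = (2/33)·K.
e_ss = 6/K_a = 19.8 ⇒ K_a = 10/33 ⇒ K = (10/33)/(2/33) = 5.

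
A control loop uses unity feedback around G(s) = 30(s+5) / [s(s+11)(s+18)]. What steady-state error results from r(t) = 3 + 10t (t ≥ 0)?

One free integrator in G(s): this is a type 1 system. Taking each input component in turn:
  • 3: tracked with zero error.
  • 10t: e_ss = 10/K_v with K_v=25/33 → 13.2.
Total e_ss = 13.2.

13.2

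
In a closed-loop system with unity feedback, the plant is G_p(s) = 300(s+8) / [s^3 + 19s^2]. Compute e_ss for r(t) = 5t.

Factoring s^2 from the denominator leaves a polynomial with constant term 19, so the system is type 2.
A type-2 system has K_v = ∞, so it tracks a ramp input with zero steady-state error.

0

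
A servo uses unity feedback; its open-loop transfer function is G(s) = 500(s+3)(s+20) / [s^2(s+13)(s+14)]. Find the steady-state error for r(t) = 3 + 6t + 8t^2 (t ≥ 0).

System type = 2 (two poles at s=0). Taking each input component in turn:
  • 3: tracked with zero error.
  • 6t: tracked with zero error.
  • 8t^2: e_ss = 16/K_a with K_a=15000/91 → 182/1875.
Total e_ss = 182/1875.

182/1875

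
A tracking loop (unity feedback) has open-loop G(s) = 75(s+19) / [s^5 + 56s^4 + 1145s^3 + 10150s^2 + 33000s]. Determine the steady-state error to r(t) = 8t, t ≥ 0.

3520/19

Lowest-order denominator term is 33000s, so the open loop has 1 pole at the origin → type 1 system.
K_v = lim_{s→0} s·G(s) = 75·19 / 33000 = 19/440.
e_ss = 8/K_v = 8/(19/440) = 3520/19.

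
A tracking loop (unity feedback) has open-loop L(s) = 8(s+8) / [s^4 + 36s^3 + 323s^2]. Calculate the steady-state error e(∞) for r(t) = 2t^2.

20.1875

Factoring s^2 from the denominator leaves a polynomial with constant term 323, so the system is type 2.
K_a = lim_{s→0} s^2·L(s) = 8·8 / 323 = 64/323.
r(t) = 2t^2 gives R(s) = 4/s^3.
e_ss = 4/K_a = 4/(64/323) = 20.1875.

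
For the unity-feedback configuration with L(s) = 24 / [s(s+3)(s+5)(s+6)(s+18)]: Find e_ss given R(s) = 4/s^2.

System type = 1 (one pole at s=0).
K_v = lim_{s→0} s·L(s) = 24 / (3·5·6·18) = 2/135.
e_ss = 4/K_v = 4/(2/135) = 270.

270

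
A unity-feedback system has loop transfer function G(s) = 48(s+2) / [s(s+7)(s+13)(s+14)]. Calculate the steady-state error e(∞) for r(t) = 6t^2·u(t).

infinity

One free integrator in G(s): this is a type 1 system.
K_a = lim_{s→0} s^2·G(s) = 0; the steady-state error to this parabolic input grows without bound.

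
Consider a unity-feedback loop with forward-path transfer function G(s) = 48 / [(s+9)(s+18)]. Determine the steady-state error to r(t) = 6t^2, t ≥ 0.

The open loop has no poles at the origin → type 0 system.
K_a = lim_{s→0} s^2·G(s) = 0; the steady-state error to this parabolic input grows without bound.

infinity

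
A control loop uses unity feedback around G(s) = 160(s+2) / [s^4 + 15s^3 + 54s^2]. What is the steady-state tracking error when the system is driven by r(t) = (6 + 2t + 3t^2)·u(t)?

1.0125

Lowest-order denominator term is 54s^2, so the open loop has 2 poles at the origin → type 2 system. Taking each input component in turn:
  • 6: tracked with zero error.
  • 2t: tracked with zero error.
  • 3t^2: e_ss = 6/K_a with K_a=160/27 → 1.0125.
Total e_ss = 1.0125.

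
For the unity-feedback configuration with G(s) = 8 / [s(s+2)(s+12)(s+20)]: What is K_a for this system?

System type = 1 (one pole at s=0).
K_a = lim_{s→0} s^2·G(s) = 0 (the extra factor of s kills the finite limit).

0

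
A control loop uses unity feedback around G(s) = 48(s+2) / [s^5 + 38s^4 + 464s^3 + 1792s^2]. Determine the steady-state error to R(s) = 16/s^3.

Lowest-order denominator term is 1792s^2, so the open loop has 2 poles at the origin → type 2 system.
K_a = lim_{s→0} s^2·G(s) = 48·2 / 1792 = 3/56.
r(t) = 8t^2 gives R(s) = 16/s^3.
e_ss = 16/K_a = 16/(3/56) = 896/3.

896/3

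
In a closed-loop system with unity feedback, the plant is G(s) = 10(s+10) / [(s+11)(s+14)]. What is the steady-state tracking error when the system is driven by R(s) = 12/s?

No free integrators in G(s): this is a type 0 system.
K_p = lim_{s→0} G(s) = 10·10 / (11·14) = 50/77.
e_ss = 12/(1 + K_p) = 12/(127/77) = 924/127.

924/127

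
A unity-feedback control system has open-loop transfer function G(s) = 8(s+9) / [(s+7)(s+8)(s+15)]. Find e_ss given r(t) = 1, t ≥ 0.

35/38

System type = 0 (no poles at s=0).
K_p = lim_{s→0} G(s) = 8·9 / (7·8·15) = 3/35.
e_ss = 1/(1 + K_p) = 1/(38/35) = 35/38.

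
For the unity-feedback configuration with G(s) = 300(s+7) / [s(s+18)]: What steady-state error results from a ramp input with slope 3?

G(s) has one factor of s in the denominator, so the system is type 1.
K_v = lim_{s→0} s·G(s) = 300·7 / (18) = 350/3.
e_ss = 3/K_v = 3/(350/3) = 9/350.

9/350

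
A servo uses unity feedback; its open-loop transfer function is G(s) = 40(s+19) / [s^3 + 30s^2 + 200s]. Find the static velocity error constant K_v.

The denominator has no term below 200s — 1 pole at s=0, type 1.
K_v = lim_{s→0} s·G(s) = 40·19 / 200 = 3.8.

3.8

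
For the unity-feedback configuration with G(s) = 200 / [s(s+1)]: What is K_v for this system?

200

One free integrator in G(s): this is a type 1 system.
K_v = lim_{s→0} s·G(s) = 200 / (1) = 200.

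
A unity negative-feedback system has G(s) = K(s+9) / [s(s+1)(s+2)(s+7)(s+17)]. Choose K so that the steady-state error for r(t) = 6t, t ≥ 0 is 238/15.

10

One free integrator in G(s): this is a type 1 system.
K_v = lim_{s→0} s·G(s) = K·9 / (1·2·7·17) = (9/238)·K.
e_ss = 6/K_v = 238/15 ⇒ K_v = 45/119 ⇒ K = (45/119)/(9/238) = 10.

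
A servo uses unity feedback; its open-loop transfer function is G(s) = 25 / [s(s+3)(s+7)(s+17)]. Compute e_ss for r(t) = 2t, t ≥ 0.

28.56

System type = 1 (one pole at s=0).
K_v = lim_{s→0} s·G(s) = 25 / (3·7·17) = 25/357.
e_ss = 2/K_v = 2/(25/357) = 28.56.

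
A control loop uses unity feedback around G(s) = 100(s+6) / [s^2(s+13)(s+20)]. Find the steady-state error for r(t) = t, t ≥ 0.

0

G(s) has two factors of s in the denominator, so the system is type 2.
K_v = ∞ for a type-2 system; e_ss to a ramp is zero.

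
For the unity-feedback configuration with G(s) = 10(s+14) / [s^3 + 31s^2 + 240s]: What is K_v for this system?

The denominator has no term below 240s — 1 pole at s=0, type 1.
K_v = lim_{s→0} s·G(s) = 10·14 / 240 = 7/12.

7/12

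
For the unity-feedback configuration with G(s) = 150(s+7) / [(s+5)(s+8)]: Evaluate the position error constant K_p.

G(s) has no factors of s in the denominator, so the system is type 0.
K_p = lim_{s→0} G(s) = 150·7 / (5·8) = 26.25.

26.25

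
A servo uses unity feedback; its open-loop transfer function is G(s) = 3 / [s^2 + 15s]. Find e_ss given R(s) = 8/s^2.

40

Lowest-order denominator term is 15s, so the open loop has 1 pole at the origin → type 1 system.
K_v = lim_{s→0} s·G(s) = 3 / 15 = 0.2.
e_ss = 8/K_v = 8/0.2 = 40.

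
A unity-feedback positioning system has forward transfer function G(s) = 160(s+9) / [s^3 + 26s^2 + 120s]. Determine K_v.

12

The denominator has no term below 120s — 1 pole at s=0, type 1.
K_v = lim_{s→0} s·G(s) = 160·9 / 120 = 12.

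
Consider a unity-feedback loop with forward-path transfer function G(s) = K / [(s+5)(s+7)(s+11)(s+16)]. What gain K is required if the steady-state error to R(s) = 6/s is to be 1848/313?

100

G(s) has no factors of s in the denominator, so the system is type 0.
K_p = lim_{s→0} G(s) = K / (5·7·11·16) = (1/6160)·K.
e_ss = 6/(1 + K_p) = 1848/313 ⇒ 1 + (1/6160)·K = 313/308 ⇒ K = 100.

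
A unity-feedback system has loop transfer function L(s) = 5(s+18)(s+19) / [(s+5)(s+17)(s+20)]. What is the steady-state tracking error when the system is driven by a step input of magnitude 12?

No free integrators in L(s): this is a type 0 system.
K_p = lim_{s→0} L(s) = 5·18·19 / (5·17·20) = 171/170.
e_ss = 12/(1 + K_p) = 12/(341/170) = 2040/341.

2040/341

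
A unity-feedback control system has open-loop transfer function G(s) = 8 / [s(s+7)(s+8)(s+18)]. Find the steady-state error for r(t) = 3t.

The open loop has one pole at the origin → type 1 system.
K_v = lim_{s→0} s·G(s) = 8 / (7·8·18) = 1/126.
e_ss = 3/K_v = 3/(1/126) = 378.

378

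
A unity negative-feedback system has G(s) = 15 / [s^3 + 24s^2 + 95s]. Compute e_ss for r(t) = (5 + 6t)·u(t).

Lowest-order denominator term is 95s, so the open loop has 1 pole at the origin → type 1 system. Treating each term separately:
  • 5: tracked with zero error.
  • 6t: e_ss = 6/K_v with K_v=3/19 → 38.
Total e_ss = 38.

38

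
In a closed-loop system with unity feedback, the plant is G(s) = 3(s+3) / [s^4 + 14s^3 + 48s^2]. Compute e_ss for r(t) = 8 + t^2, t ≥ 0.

Factoring s^2 from the denominator leaves a polynomial with constant term 48, so the system is type 2. Treating each term separately:
  • 8: tracked with zero error.
  • t^2: e_ss = 2/K_a with K_a=0.1875 → 32/3.
Total e_ss = 32/3.

32/3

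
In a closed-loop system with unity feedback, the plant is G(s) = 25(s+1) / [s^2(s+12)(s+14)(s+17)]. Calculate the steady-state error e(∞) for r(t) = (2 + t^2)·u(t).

G(s) has two factors of s in the denominator, so the system is type 2. Treating each term separately:
  • 2: tracked with zero error.
  • t^2: e_ss = 2/K_a with K_a=25/2856 → 228.48.
Total e_ss = 228.48.

228.48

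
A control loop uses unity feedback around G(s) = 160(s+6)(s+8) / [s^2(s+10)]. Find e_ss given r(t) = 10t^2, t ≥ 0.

G(s) has two factors of s in the denominator, so the system is type 2.
K_a = lim_{s→0} s^2·G(s) = 160·6·8 / (10) = 768.
r(t) = 10t^2 gives R(s) = 20/s^3.
e_ss = 20/K_a = 20/768 = 5/192.

5/192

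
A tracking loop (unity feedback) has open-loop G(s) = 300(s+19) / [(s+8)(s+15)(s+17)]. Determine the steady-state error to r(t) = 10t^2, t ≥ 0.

The open loop has no poles at the origin → type 0 system.
For a type-0 system K_a = 0, so e_ss to a parabolic input is unbounded.

infinity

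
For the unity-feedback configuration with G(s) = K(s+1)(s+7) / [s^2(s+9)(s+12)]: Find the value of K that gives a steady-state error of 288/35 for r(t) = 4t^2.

15

Two free integrators in G(s): this is a type 2 system.
K_a = lim_{s→0} s^2·G(s) = K·1·7 / (9·12) = (7/108)·K.
e_ss = 8/K_a = 288/35 ⇒ K_a = 35/36 ⇒ K = (35/36)/(7/108) = 15.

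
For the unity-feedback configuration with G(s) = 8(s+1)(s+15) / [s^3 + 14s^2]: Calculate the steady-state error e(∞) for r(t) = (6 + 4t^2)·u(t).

14/15

Factoring s^2 from the denominator leaves a polynomial with constant term 14, so the system is type 2. By superposition:
  • 6: tracked with zero error.
  • 4t^2: e_ss = 8/K_a with K_a=60/7 → 14/15.
Total e_ss = 14/15.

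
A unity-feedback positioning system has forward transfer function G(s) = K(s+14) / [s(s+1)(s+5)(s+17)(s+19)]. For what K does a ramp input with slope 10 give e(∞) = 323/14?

50

One free integrator in G(s): this is a type 1 system.
K_v = lim_{s→0} s·G(s) = K·14 / (1·5·17·19) = (14/1615)·K.
e_ss = 10/K_v = 323/14 ⇒ K_v = 140/323 ⇒ K = (140/323)/(14/1615) = 50.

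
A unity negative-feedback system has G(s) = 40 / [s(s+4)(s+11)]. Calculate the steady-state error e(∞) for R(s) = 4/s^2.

One free integrator in G(s): this is a type 1 system.
K_v = lim_{s→0} s·G(s) = 40 / (4·11) = 10/11.
e_ss = 4/K_v = 4/(10/11) = 4.4.

4.4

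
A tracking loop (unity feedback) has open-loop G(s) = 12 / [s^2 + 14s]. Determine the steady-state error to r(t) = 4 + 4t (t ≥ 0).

14/3

Factoring s from the denominator leaves a polynomial with constant term 14, so the system is type 1. Taking each input component in turn:
  • 4: tracked with zero error.
  • 4t: e_ss = 4/K_v with K_v=6/7 → 14/3.
Total e_ss = 14/3.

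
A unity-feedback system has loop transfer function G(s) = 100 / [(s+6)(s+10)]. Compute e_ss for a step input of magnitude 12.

No free integrators in G(s): this is a type 0 system.
K_p = lim_{s→0} G(s) = 100 / (6·10) = 5/3.
e_ss = 12/(1 + K_p) = 12/(8/3) = 4.5.

4.5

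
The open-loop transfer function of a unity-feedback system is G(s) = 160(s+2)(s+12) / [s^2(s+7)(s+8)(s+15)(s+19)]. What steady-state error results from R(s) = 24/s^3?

99.75

System type = 2 (two poles at s=0).
K_a = lim_{s→0} s^2·G(s) = 160·2·12 / (7·8·15·19) = 32/133.
r(t) = 12t^2 gives R(s) = 24/s^3.
e_ss = 24/K_a = 24/(32/133) = 99.75.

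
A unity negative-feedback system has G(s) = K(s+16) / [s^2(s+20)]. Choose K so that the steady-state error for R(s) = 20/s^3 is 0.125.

200

G(s) has two factors of s in the denominator, so the system is type 2.
K_a = lim_{s→0} s^2·G(s) = K·16 / (20) = 0.8·K.
e_ss = 20/K_a = 0.125 ⇒ K_a = 160 ⇒ K = 160/0.8 = 200.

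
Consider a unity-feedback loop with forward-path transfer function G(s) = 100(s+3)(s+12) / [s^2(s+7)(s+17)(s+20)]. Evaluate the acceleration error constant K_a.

180/119

G(s) has two factors of s in the denominator, so the system is type 2.
K_a = lim_{s→0} s^2·G(s) = 100·3·12 / (7·17·20) = 180/119.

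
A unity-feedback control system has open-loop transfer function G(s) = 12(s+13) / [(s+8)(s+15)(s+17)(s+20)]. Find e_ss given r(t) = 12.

System type = 0 (no poles at s=0).
K_p = lim_{s→0} G(s) = 12·13 / (8·15·17·20) = 13/3400.
e_ss = 12/(1 + K_p) = 12/(3413/3400) = 40800/3413.

40800/3413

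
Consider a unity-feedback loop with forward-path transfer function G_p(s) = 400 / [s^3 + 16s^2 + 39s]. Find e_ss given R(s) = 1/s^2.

Lowest-order denominator term is 39s, so the open loop has 1 pole at the origin → type 1 system.
K_v = lim_{s→0} s·G_p(s) = 400 / 39 = 400/39.
e_ss = 1/K_v = 1/(400/39) = 0.0975.

0.0975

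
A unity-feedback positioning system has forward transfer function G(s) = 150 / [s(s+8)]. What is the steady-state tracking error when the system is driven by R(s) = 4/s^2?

16/75

The open loop has one pole at the origin → type 1 system.
K_v = lim_{s→0} s·G(s) = 150 / (8) = 18.75.
e_ss = 4/K_v = 4/18.75 = 16/75.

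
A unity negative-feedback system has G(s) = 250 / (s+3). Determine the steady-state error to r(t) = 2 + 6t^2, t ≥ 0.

infinity

G(s) has no factors of s in the denominator, so the system is type 0. Treating each term separately:
  • 2: e_ss = 2/(1+K_p) with K_p=250/3 → 6/253.
  • 6t^2: a type-0 system cannot track it, e_ss → ∞.
The unbounded component dominates.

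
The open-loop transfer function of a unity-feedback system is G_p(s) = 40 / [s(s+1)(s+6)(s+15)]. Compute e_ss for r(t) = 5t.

One free integrator in G_p(s): this is a type 1 system.
K_v = lim_{s→0} s·G_p(s) = 40 / (1·6·15) = 4/9.
e_ss = 5/K_v = 5/(4/9) = 11.25.

11.25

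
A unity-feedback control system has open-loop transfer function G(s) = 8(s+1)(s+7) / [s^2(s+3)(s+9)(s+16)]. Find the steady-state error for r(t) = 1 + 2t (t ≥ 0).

0

System type = 2 (two poles at s=0). By superposition:
  • 1: tracked with zero error.
  • 2t: tracked with zero error.
Total e_ss = 0.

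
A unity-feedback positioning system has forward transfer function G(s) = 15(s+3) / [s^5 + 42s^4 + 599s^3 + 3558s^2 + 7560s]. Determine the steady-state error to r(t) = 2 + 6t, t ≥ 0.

Factoring s from the denominator leaves a polynomial with constant term 7560, so the system is type 1. Taking each input component in turn:
  • 2: tracked with zero error.
  • 6t: e_ss = 6/K_v with K_v=1/168 → 1008.
Total e_ss = 1008.

1008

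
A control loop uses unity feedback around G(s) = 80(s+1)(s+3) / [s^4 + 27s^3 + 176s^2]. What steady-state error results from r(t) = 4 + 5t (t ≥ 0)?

0

Factoring s^2 from the denominator leaves a polynomial with constant term 176, so the system is type 2. By superposition:
  • 4: tracked with zero error.
  • 5t: tracked with zero error.
Total e_ss = 0.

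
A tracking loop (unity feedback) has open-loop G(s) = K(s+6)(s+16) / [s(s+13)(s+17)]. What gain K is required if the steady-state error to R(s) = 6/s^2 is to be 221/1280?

One free integrator in G(s): this is a type 1 system.
K_v = lim_{s→0} s·G(s) = K·6·16 / (13·17) = (96/221)·K.
e_ss = 6/K_v = 221/1280 ⇒ K_v = 7680/221 ⇒ K = (7680/221)/(96/221) = 80.

80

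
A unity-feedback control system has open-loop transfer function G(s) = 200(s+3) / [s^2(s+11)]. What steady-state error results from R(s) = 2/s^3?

G(s) has two factors of s in the denominator, so the system is type 2.
K_a = lim_{s→0} s^2·G(s) = 200·3 / (11) = 600/11.
r(t) = t^2 gives R(s) = 2/s^3.
e_ss = 2/K_a = 2/(600/11) = 11/300.

11/300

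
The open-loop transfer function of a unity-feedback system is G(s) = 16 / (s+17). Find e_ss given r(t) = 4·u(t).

68/33

No free integrators in G(s): this is a type 0 system.
K_p = lim_{s→0} G(s) = 16 / (17) = 16/17.
e_ss = 4/(1 + K_p) = 4/(33/17) = 68/33.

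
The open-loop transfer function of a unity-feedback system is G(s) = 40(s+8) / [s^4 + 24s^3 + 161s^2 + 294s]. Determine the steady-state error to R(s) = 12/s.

The denominator has no term below 294s — 1 pole at s=0, type 1.
K_p = ∞ for a type-1 system; e_ss to a step is zero.

0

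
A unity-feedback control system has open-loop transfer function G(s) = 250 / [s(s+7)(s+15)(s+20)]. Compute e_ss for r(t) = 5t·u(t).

42

The open loop has one pole at the origin → type 1 system.
K_v = lim_{s→0} s·G(s) = 250 / (7·15·20) = 5/42.
e_ss = 5/K_v = 5/(5/42) = 42.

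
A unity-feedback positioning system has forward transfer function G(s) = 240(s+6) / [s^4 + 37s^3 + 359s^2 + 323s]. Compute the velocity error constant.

The denominator has no term below 323s — 1 pole at s=0, type 1.
K_v = lim_{s→0} s·G(s) = 240·6 / 323 = 1440/323.

1440/323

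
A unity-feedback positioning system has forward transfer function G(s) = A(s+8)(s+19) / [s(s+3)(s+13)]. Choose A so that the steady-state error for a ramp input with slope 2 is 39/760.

10

One free integrator in G(s): this is a type 1 system.
K_v = lim_{s→0} s·G(s) = A·8·19 / (3·13) = (152/39)·A.
e_ss = 2/K_v = 39/760 ⇒ K_v = 1520/39 ⇒ A = (1520/39)/(152/39) = 10.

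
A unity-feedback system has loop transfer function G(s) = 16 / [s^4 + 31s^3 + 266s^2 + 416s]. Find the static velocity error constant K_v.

1/26

Factoring s from the denominator leaves a polynomial with constant term 416, so the system is type 1.
K_v = lim_{s→0} s·G(s) = 16 / 416 = 1/26.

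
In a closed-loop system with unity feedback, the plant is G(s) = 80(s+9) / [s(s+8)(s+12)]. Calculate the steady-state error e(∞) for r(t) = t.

The open loop has one pole at the origin → type 1 system.
K_v = lim_{s→0} s·G(s) = 80·9 / (8·12) = 7.5.
e_ss = 1/K_v = 1/7.5 = 2/15.

2/15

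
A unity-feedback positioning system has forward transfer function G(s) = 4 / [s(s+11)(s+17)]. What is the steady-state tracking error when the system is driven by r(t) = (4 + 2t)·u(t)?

93.5

G(s) has one factor of s in the denominator, so the system is type 1. Treating each term separately:
  • 4: tracked with zero error.
  • 2t: e_ss = 2/K_v with K_v=4/187 → 93.5.
Total e_ss = 93.5.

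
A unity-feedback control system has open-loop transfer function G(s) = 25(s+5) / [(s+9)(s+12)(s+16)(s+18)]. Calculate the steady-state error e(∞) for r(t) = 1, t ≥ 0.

System type = 0 (no poles at s=0).
K_p = lim_{s→0} G(s) = 25·5 / (9·12·16·18) = 125/31104.
e_ss = 1/(1 + K_p) = 1/(31229/31104) = 31104/31229.

31104/31229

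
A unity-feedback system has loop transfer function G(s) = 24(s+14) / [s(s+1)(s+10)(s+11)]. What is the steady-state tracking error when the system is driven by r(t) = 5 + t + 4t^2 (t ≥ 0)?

infinity

System type = 1 (one pole at s=0). By superposition:
  • 5: tracked with zero error.
  • t: e_ss = 1/K_v with K_v=168/55 → 55/168.
  • 4t^2: a type-1 system cannot track it, e_ss → ∞.
The unbounded component dominates.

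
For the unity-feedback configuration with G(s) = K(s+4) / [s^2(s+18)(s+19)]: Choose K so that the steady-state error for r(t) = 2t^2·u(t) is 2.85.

120

System type = 2 (two poles at s=0).
K_a = lim_{s→0} s^2·G(s) = K·4 / (18·19) = (2/171)·K.
e_ss = 4/K_a = 2.85 ⇒ K_a = 80/57 ⇒ K = (80/57)/(2/171) = 120.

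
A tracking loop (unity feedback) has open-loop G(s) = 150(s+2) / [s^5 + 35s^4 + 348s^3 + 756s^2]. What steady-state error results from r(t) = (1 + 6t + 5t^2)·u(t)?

25.2

Lowest-order denominator term is 756s^2, so the open loop has 2 poles at the origin → type 2 system. By superposition:
  • 1: tracked with zero error.
  • 6t: tracked with zero error.
  • 5t^2: e_ss = 10/K_a with K_a=25/63 → 25.2.
Total e_ss = 25.2.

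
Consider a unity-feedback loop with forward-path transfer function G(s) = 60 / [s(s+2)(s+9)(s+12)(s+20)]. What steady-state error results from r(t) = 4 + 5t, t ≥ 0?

One free integrator in G(s): this is a type 1 system. Taking each input component in turn:
  • 4: tracked with zero error.
  • 5t: e_ss = 5/K_v with K_v=1/72 → 360.
Total e_ss = 360.

360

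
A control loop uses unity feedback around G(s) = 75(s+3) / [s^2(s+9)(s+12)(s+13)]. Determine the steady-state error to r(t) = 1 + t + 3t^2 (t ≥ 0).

37.44

System type = 2 (two poles at s=0). Taking each input component in turn:
  • 1: tracked with zero error.
  • t: tracked with zero error.
  • 3t^2: e_ss = 6/K_a with K_a=25/156 → 37.44.
Total e_ss = 37.44.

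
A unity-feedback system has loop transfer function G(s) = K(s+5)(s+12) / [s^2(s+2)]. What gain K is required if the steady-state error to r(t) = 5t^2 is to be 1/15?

Two free integrators in G(s): this is a type 2 system.
K_a = lim_{s→0} s^2·G(s) = K·5·12 / (2) = 30·K.
e_ss = 10/K_a = 1/15 ⇒ K_a = 150 ⇒ K = 150/30 = 5.

5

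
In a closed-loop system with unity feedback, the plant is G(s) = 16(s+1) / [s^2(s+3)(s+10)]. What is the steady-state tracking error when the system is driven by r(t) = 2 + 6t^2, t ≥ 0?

The open loop has two poles at the origin → type 2 system. By superposition:
  • 2: tracked with zero error.
  • 6t^2: e_ss = 12/K_a with K_a=8/15 → 22.5.
Total e_ss = 22.5.

22.5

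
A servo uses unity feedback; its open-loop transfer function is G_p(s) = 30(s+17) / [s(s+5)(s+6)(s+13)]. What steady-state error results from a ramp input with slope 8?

System type = 1 (one pole at s=0).
K_v = lim_{s→0} s·G_p(s) = 30·17 / (5·6·13) = 17/13.
e_ss = 8/K_v = 8/(17/13) = 104/17.

104/17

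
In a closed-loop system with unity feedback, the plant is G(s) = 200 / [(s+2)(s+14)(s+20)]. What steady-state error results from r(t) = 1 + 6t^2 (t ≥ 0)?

No free integrators in G(s): this is a type 0 system. By superposition:
  • 1: e_ss = 1/(1+K_p) with K_p=5/14 → 14/19.
  • 6t^2: a type-0 system cannot track it, e_ss → ∞.
The unbounded component dominates.

infinity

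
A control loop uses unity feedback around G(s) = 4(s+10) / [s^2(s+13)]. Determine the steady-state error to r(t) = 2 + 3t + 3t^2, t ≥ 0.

Two free integrators in G(s): this is a type 2 system. By superposition:
  • 2: tracked with zero error.
  • 3t: tracked with zero error.
  • 3t^2: e_ss = 6/K_a with K_a=40/13 → 1.95.
Total e_ss = 1.95.

1.95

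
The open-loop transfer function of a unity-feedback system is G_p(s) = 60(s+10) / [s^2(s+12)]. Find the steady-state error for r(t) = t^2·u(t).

0.04

Two free integrators in G_p(s): this is a type 2 system.
K_a = lim_{s→0} s^2·G_p(s) = 60·10 / (12) = 50.
r(t) = t^2 gives R(s) = 2/s^3.
e_ss = 2/K_a = 2/50 = 0.04.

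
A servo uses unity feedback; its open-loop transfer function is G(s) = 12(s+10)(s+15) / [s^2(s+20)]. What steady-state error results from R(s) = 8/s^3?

G(s) has two factors of s in the denominator, so the system is type 2.
K_a = lim_{s→0} s^2·G(s) = 12·10·15 / (20) = 90.
r(t) = 4t^2 gives R(s) = 8/s^3.
e_ss = 8/K_a = 8/90 = 4/45.

4/45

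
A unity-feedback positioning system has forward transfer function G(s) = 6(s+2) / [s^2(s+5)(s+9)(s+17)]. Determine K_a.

Two free integrators in G(s): this is a type 2 system.
K_a = lim_{s→0} s^2·G(s) = 6·2 / (5·9·17) = 4/255.

4/255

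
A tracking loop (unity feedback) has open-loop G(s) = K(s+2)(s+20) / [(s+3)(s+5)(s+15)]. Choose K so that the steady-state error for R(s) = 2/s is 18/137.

80

G(s) has no factors of s in the denominator, so the system is type 0.
K_p = lim_{s→0} G(s) = K·2·20 / (3·5·15) = (8/45)·K.
e_ss = 2/(1 + K_p) = 18/137 ⇒ 1 + (8/45)·K = 137/9 ⇒ K = 80.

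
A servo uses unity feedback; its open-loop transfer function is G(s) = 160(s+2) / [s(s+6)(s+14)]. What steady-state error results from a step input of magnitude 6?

0

The open loop has one pole at the origin → type 1 system.
A type-1 system has K_p = ∞, so it tracks a step input with zero steady-state error.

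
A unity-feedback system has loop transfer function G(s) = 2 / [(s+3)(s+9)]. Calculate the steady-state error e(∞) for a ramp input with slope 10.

infinity

G(s) has no factors of s in the denominator, so the system is type 0.
For a type-0 system K_v = 0, so e_ss to a ramp input is unbounded.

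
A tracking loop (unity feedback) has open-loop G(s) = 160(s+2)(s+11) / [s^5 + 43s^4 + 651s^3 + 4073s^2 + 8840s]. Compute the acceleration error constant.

Factoring s from the denominator leaves a polynomial with constant term 8840, so the system is type 1.
K_a = lim_{s→0} s^2·G(s) = 0 (the extra factor of s kills the finite limit).

0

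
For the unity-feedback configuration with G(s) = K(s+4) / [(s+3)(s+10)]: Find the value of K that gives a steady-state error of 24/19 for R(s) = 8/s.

40

System type = 0 (no poles at s=0).
K_p = lim_{s→0} G(s) = K·4 / (3·10) = (2/15)·K.
e_ss = 8/(1 + K_p) = 24/19 ⇒ 1 + (2/15)·K = 19/3 ⇒ K = 40.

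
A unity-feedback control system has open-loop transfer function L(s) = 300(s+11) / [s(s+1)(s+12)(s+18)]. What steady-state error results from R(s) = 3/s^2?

54/275

L(s) has one factor of s in the denominator, so the system is type 1.
K_v = lim_{s→0} s·L(s) = 300·11 / (1·12·18) = 275/18.
e_ss = 3/K_v = 3/(275/18) = 54/275.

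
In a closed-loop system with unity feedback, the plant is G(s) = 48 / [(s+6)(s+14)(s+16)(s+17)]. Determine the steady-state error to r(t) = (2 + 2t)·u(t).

infinity

The open loop has no poles at the origin → type 0 system. Treating each term separately:
  • 2: e_ss = 2/(1+K_p) with K_p=1/476 → 952/477.
  • 2t: a type-0 system cannot track it, e_ss → ∞.
The unbounded component dominates.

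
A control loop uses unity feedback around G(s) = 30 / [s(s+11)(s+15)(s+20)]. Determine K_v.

The open loop has one pole at the origin → type 1 system.
K_v = lim_{s→0} s·G(s) = 30 / (11·15·20) = 1/110.

1/110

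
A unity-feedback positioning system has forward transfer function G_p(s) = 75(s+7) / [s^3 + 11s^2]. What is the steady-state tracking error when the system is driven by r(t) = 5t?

0

The denominator has no term below 11s^2 — 2 poles at s=0, type 2.
K_v = ∞ for a type-2 system; e_ss to a ramp is zero.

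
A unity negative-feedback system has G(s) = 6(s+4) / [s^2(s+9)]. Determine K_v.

K_v = lim_{s→0} s·G(s); with 2 poles at the origin the limit diverges, so K_v = ∞.

infinity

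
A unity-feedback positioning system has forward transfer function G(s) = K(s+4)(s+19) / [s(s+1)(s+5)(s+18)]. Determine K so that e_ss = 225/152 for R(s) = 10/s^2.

The open loop has one pole at the origin → type 1 system.
K_v = lim_{s→0} s·G(s) = K·4·19 / (1·5·18) = (38/45)·K.
e_ss = 10/K_v = 225/152 ⇒ K_v = 304/45 ⇒ K = (304/45)/(38/45) = 8.

8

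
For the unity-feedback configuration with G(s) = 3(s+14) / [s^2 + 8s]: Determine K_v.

The denominator has no term below 8s — 1 pole at s=0, type 1.
K_v = lim_{s→0} s·G(s) = 3·14 / 8 = 5.25.

5.25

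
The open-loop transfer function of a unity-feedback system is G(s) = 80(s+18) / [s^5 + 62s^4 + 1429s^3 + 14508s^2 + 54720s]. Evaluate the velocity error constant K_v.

1/38

Factoring s from the denominator leaves a polynomial with constant term 54720, so the system is type 1.
K_v = lim_{s→0} s·G(s) = 80·18 / 54720 = 1/38.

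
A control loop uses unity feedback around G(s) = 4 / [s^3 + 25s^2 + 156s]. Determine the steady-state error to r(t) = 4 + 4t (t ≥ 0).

156

The denominator has no term below 156s — 1 pole at s=0, type 1. Treating each term separately:
  • 4: tracked with zero error.
  • 4t: e_ss = 4/K_v with K_v=1/39 → 156.
Total e_ss = 156.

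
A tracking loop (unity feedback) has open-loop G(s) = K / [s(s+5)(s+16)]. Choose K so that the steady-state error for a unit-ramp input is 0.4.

G(s) has one factor of s in the denominator, so the system is type 1.
K_v = lim_{s→0} s·G(s) = K / (5·16) = 0.0125·K.
e_ss = 1/K_v = 0.4 ⇒ K_v = 2.5 ⇒ K = 2.5/0.0125 = 200.

200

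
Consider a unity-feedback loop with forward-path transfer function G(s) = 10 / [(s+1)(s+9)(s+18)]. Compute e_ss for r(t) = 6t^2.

infinity

The open loop has no poles at the origin → type 0 system.
For a type-0 system K_a = 0, so e_ss to a parabolic input is unbounded.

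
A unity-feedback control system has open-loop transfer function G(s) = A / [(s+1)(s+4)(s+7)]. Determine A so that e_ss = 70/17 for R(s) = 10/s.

No free integrators in G(s): this is a type 0 system.
K_p = lim_{s→0} G(s) = A / (1·4·7) = (1/28)·A.
e_ss = 10/(1 + K_p) = 70/17 ⇒ 1 + (1/28)·A = 17/7 ⇒ A = 40.

40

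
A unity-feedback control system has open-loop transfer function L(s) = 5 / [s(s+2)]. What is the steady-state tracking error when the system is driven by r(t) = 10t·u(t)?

4

The open loop has one pole at the origin → type 1 system.
K_v = lim_{s→0} s·L(s) = 5 / (2) = 2.5.
e_ss = 10/K_v = 10/2.5 = 4.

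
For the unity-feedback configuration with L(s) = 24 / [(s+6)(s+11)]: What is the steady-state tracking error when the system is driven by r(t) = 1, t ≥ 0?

No free integrators in L(s): this is a type 0 system.
K_p = lim_{s→0} L(s) = 24 / (6·11) = 4/11.
e_ss = 1/(1 + K_p) = 1/(15/11) = 11/15.

11/15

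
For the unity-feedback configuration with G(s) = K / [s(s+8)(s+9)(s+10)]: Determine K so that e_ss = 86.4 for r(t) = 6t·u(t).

The open loop has one pole at the origin → type 1 system.
K_v = lim_{s→0} s·G(s) = K / (8·9·10) = (1/720)·K.
e_ss = 6/K_v = 86.4 ⇒ K_v = 5/72 ⇒ K = (5/72)/(1/720) = 50.

50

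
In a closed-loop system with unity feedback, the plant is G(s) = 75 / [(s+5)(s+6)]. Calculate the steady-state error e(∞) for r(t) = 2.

The open loop has no poles at the origin → type 0 system.
K_p = lim_{s→0} G(s) = 75 / (5·6) = 2.5.
e_ss = 2/(1 + K_p) = 2/3.5 = 4/7.

4/7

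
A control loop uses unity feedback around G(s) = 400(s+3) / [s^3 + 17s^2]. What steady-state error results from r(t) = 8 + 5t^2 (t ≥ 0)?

17/120

Factoring s^2 from the denominator leaves a polynomial with constant term 17, so the system is type 2. Treating each term separately:
  • 8: tracked with zero error.
  • 5t^2: e_ss = 10/K_a with K_a=1200/17 → 17/120.
Total e_ss = 17/120.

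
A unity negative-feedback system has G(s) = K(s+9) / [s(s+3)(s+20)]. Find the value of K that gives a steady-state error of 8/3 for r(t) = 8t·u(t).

20

System type = 1 (one pole at s=0).
K_v = lim_{s→0} s·G(s) = K·9 / (3·20) = 0.15·K.
e_ss = 8/K_v = 8/3 ⇒ K_v = 3 ⇒ K = 3/0.15 = 20.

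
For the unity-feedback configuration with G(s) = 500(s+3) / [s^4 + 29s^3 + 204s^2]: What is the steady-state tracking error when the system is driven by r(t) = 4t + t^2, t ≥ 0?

0.272

Lowest-order denominator term is 204s^2, so the open loop has 2 poles at the origin → type 2 system. By superposition:
  • 4t: tracked with zero error.
  • t^2: e_ss = 2/K_a with K_a=125/17 → 0.272.
Total e_ss = 0.272.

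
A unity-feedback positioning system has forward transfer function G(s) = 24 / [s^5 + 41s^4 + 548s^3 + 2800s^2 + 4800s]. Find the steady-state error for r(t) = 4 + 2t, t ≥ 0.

400

The denominator has no term below 4800s — 1 pole at s=0, type 1. By superposition:
  • 4: tracked with zero error.
  • 2t: e_ss = 2/K_v with K_v=0.005 → 400.
Total e_ss = 400.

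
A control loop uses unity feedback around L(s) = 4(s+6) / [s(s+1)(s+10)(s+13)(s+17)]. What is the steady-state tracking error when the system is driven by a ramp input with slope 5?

5525/12

The open loop has one pole at the origin → type 1 system.
K_v = lim_{s→0} s·L(s) = 4·6 / (1·10·13·17) = 12/1105.
e_ss = 5/K_v = 5/(12/1105) = 5525/12.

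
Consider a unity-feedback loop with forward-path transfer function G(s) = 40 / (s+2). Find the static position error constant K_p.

G(s) has no factors of s in the denominator, so the system is type 0.
K_p = lim_{s→0} G(s) = 40 / (2) = 20.

20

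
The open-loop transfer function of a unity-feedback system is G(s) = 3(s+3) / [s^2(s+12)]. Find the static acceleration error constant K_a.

0.75

Two free integrators in G(s): this is a type 2 system.
K_a = lim_{s→0} s^2·G(s) = 3·3 / (12) = 0.75.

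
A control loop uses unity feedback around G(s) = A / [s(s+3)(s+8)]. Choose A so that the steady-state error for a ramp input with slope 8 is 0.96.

G(s) has one factor of s in the denominator, so the system is type 1.
K_v = lim_{s→0} s·G(s) = A / (3·8) = (1/24)·A.
e_ss = 8/K_v = 0.96 ⇒ K_v = 25/3 ⇒ A = (25/3)/(1/24) = 200.

200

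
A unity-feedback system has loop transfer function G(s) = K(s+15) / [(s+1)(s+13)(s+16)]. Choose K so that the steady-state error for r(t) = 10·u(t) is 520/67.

G(s) has no factors of s in the denominator, so the system is type 0.
K_p = lim_{s→0} G(s) = K·15 / (1·13·16) = (15/208)·K.
e_ss = 10/(1 + K_p) = 520/67 ⇒ 1 + (15/208)·K = 67/52 ⇒ K = 4.

4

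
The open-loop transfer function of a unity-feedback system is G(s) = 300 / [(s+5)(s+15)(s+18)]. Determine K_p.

2/9

System type = 0 (no poles at s=0).
K_p = lim_{s→0} G(s) = 300 / (5·15·18) = 2/9.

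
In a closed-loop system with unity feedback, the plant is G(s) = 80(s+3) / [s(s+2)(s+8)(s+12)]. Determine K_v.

System type = 1 (one pole at s=0).
K_v = lim_{s→0} s·G(s) = 80·3 / (2·8·12) = 1.25.

1.25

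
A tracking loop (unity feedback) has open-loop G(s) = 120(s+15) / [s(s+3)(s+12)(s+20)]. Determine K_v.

2.5

The open loop has one pole at the origin → type 1 system.
K_v = lim_{s→0} s·G(s) = 120·15 / (3·12·20) = 2.5.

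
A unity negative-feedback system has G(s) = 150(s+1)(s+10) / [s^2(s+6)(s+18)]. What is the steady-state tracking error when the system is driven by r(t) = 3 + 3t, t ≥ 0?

Two free integrators in G(s): this is a type 2 system. Treating each term separately:
  • 3: tracked with zero error.
  • 3t: tracked with zero error.
Total e_ss = 0.

0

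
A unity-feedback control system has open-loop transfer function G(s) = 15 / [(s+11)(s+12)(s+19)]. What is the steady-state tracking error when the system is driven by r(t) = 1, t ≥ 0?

G(s) has no factors of s in the denominator, so the system is type 0.
K_p = lim_{s→0} G(s) = 15 / (11·12·19) = 5/836.
e_ss = 1/(1 + K_p) = 1/(841/836) = 836/841.

836/841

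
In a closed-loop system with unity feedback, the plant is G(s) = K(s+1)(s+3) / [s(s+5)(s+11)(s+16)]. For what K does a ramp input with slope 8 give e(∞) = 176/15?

200

The open loop has one pole at the origin → type 1 system.
K_v = lim_{s→0} s·G(s) = K·1·3 / (5·11·16) = (3/880)·K.
e_ss = 8/K_v = 176/15 ⇒ K_v = 15/22 ⇒ K = (15/22)/(3/880) = 200.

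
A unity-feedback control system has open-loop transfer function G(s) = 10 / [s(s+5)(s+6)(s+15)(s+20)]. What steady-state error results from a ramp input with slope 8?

7200

One free integrator in G(s): this is a type 1 system.
K_v = lim_{s→0} s·G(s) = 10 / (5·6·15·20) = 1/900.
e_ss = 8/K_v = 8/(1/900) = 7200.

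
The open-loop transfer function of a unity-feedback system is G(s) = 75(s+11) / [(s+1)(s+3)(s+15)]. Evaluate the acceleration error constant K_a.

0

G(s) has no factors of s in the denominator, so the system is type 0.
K_a = lim_{s→0} s^2·G(s) = 0 (the extra factor of s kills the finite limit).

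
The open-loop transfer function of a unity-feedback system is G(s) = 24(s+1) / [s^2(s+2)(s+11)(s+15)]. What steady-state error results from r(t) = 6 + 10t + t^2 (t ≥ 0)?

The open loop has two poles at the origin → type 2 system. Taking each input component in turn:
  • 6: tracked with zero error.
  • 10t: tracked with zero error.
  • t^2: e_ss = 2/K_a with K_a=4/55 → 27.5.
Total e_ss = 27.5.

27.5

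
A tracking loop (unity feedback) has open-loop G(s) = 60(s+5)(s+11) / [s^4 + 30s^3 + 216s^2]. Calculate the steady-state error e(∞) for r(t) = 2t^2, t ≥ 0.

72/275

The denominator has no term below 216s^2 — 2 poles at s=0, type 2.
K_a = lim_{s→0} s^2·G(s) = 60·5·11 / 216 = 275/18.
r(t) = 2t^2 gives R(s) = 4/s^3.
e_ss = 4/K_a = 4/(275/18) = 72/275.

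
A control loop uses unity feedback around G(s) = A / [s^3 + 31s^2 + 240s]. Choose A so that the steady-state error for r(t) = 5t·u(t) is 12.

Factoring s from the denominator leaves a polynomial with constant term 240, so the system is type 1.
K_v = lim_{s→0} s·G(s) = A / 240 = (1/240)·A.
e_ss = 5/K_v = 12 ⇒ K_v = 5/12 ⇒ A = (5/12)/(1/240) = 100.

100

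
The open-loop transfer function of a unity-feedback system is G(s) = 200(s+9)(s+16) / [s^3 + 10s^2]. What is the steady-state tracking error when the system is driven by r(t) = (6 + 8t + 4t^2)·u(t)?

1/360

Lowest-order denominator term is 10s^2, so the open loop has 2 poles at the origin → type 2 system. Taking each input component in turn:
  • 6: tracked with zero error.
  • 8t: tracked with zero error.
  • 4t^2: e_ss = 8/K_a with K_a=2880 → 1/360.
Total e_ss = 1/360.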